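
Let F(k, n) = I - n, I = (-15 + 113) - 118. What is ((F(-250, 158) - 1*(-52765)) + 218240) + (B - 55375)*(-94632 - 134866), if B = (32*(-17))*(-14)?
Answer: 10960865809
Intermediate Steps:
I = -20 (I = 98 - 118 = -20)
B = 7616 (B = -544*(-14) = 7616)
F(k, n) = -20 - n
((F(-250, 158) - 1*(-52765)) + 218240) + (B - 55375)*(-94632 - 134866) = (((-20 - 1*158) - 1*(-52765)) + 218240) + (7616 - 55375)*(-94632 - 134866) = (((-20 - 158) + 52765) + 218240) - 47759*(-229498) = ((-178 + 52765) + 218240) + 10960594982 = (52587 + 218240) + 10960594982 = 270827 + 10960594982 = 10960865809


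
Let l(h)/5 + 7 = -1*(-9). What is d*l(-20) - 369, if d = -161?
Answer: -1979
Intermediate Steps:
l(h) = 10 (l(h) = -35 + 5*(-1*(-9)) = -35 + 5*9 = -35 + 45 = 10)
d*l(-20) - 369 = -161*10 - 369 = -1610 - 369 = -1979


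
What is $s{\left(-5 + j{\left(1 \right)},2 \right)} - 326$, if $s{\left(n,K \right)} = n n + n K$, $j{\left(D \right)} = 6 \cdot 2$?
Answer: $-263$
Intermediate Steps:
$j{\left(D \right)} = 12$
$s{\left(n,K \right)} = n^{2} + K n$
$s{\left(-5 + j{\left(1 \right)},2 \right)} - 326 = \left(-5 + 12\right) \left(2 + \left(-5 + 12\right)\right) - 326 = 7 \left(2 + 7\right) - 326 = 7 \cdot 9 - 326 = 63 - 326 = -263$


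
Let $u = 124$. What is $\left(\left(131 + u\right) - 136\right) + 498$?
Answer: $617$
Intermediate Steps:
$\left(\left(131 + u\right) - 136\right) + 498 = \left(\left(131 + 124\right) - 136\right) + 498 = \left(255 - 136\right) + 498 = 119 + 498 = 617$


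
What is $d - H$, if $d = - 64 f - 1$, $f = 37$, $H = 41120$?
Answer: $-43489$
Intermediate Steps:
$d = -2369$ ($d = \left(-64\right) 37 - 1 = -2368 - 1 = -2369$)
$d - H = -2369 - 41120 = -43489$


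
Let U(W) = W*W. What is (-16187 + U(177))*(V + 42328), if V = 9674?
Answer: 787414284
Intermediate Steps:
U(W) = W²
(-16187 + U(177))*(V + 42328) = (-16187 + 177²)*(9674 + 42328) = (-16187 + 31329)*52002 = 15142*52002 = 787414284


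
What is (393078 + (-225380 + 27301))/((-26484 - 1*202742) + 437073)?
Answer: 194999/207847 ≈ 0.93819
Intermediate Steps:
(393078 + (-225380 + 27301))/((-26484 - 1*202742) + 437073) = (393078 - 198079)/((-26484 - 202742) + 437073) = 194999/(-229226 + 437073) = 194999/207847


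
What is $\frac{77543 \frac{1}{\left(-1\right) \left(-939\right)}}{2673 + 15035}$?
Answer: $\frac{77543}{16627812} \approx 0.0046635$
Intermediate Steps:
$\frac{77543 \frac{1}{\left(-1\right) \left(-939\right)}}{2673 + 15035} = \frac{77543 \cdot \frac{1}{939}}{17708} = 77543 \cdot \frac{1}{939} \cdot \frac{1}{17708} = \frac{77543}{939} \cdot \frac{1}{17708} = \frac{77543}{16627812}$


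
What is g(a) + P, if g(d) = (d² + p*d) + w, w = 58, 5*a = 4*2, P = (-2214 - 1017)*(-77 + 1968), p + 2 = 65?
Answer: -152741491/25 ≈ -6.1097e+6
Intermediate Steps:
p = 63 (p = -2 + 65 = 63)
P = -6109821 (P = -3231*1891 = -6109821)
a = 8/5 (a = (4*2)/5 = (⅕)*8 = 8/5 ≈ 1.6000)
g(d) = 58 + d² + 63*d (g(d) = (d² + 63*d) + 58 = 58 + d² + 63*d)
g(a) + P = (58 + (8/5)² + 63*(8/5)) - 6109821 = (58 + 64/25 + 504/5) - 6109821 = 4034/25 - 6109821 = -152741491/25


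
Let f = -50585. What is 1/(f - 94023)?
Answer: -1/144608 ≈ -6.9152e-6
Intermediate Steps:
1/(f - 94023) = 1/(-50585 - 94023) = 1/(-144608) = -1/144608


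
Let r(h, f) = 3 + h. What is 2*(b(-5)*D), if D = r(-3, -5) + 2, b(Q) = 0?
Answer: 0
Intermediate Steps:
D = 2 (D = (3 - 3) + 2 = 0 + 2 = 2)
2*(b(-5)*D) = 2*(0*2) = 2*0 = 0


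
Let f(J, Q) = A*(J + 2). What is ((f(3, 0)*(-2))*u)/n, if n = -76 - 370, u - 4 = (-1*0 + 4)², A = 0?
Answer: 0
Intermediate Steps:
u = 20 (u = 4 + (-1*0 + 4)² = 4 + (0 + 4)² = 4 + 4² = 4 + 16 = 20)
n = -446
f(J, Q) = 0 (f(J, Q) = 0*(J + 2) = 0*(2 + J) = 0)
((f(3, 0)*(-2))*u)/n = ((0*(-2))*20)/(-446) = (0*20)*(-1/446) = 0*(-1/446) = 0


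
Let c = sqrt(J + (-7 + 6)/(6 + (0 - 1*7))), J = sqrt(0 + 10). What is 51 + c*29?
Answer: 51 + 29*sqrt(1 + sqrt(10)) ≈ 110.16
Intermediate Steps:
J = sqrt(10) ≈ 3.1623
c = sqrt(1 + sqrt(10)) (c = sqrt(sqrt(10) + (-7 + 6)/(6 + (0 - 1*7))) = sqrt(sqrt(10) - 1/(6 + (0 - 7))) = sqrt(sqrt(10) - 1/(6 - 7)) = sqrt(sqrt(10) - 1/(-1)) = sqrt(sqrt(10) - 1*(-1)) = sqrt(sqrt(10) + 1) = sqrt(1 + sqrt(10)) ≈ 2.0402)
51 + c*29 = 51 + sqrt(1 + sqrt(10))*29 = 51 + 29*sqrt(1 + sqrt(10))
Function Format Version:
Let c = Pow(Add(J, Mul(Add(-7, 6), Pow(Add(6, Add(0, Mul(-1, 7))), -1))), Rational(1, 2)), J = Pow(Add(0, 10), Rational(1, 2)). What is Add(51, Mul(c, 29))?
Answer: Add(51, Mul(29, Pow(Add(1, Pow(10, Rational(1, 2))), Rational(1, 2)))) ≈ 110.16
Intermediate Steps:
J = Pow(10, Rational(1, 2)) ≈ 3.1623
c = Pow(Add(1, Pow(10, Rational(1, 2))), Rational(1, 2)) (c = Pow(Add(Pow(10, Rational(1, 2)), Mul(Add(-7, 6), Pow(Add(6, Add(0, Mul(-1, 7))), -1))), Rational(1, 2)) = Pow(Add(Pow(10, Rational(1, 2)), Mul(-1, Pow(Add(6, Add(0, -7)), -1))), Rational(1, 2)) = Pow(Add(Pow(10, Rational(1, 2)), Mul(-1, Pow(Add(6, -7), -1))), Rational(1, 2)) = Pow(Add(Pow(10, Rational(1, 2)), Mul(-1, Pow(-1, -1))), Rational(1, 2)) = Pow(Add(Pow(10, Rational(1, 2)), Mul(-1, -1)), Rational(1, 2)) = Pow(Add(Pow(10, Rational(1, 2)), 1), Rational(1, 2)) = Pow(Add(1, Pow(10, Rational(1, 2))), Rational(1, 2)) ≈ 2.0402)
Add(51, Mul(c, 29)) = Add(51, Mul(Pow(Add(1, Pow(10, Rational(1, 2))), Rational(1, 2)), 29)) = Add(51, Mul(29, Pow(Add(1, Pow(10, Rational(1, 2))), Rational(1, 2))))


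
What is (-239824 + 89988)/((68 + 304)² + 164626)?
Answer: -74918/151505 ≈ -0.49449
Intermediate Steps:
(-239824 + 89988)/((68 + 304)² + 164626) = -149836/(372² + 164626) = -149836/(138384 + 164626) = -149836/303010 = -149836*1/303010 = -74918/151505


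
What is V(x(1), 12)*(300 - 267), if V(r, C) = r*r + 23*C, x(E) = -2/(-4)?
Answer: 36465/4 ≈ 9116.3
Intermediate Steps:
x(E) = ½ (x(E) = -2*(-¼) = ½)
V(r, C) = r² + 23*C
V(x(1), 12)*(300 - 267) = ((½)² + 23*12)*(300 - 267) = (¼ + 276)*33 = (1105/4)*33 = 36465/4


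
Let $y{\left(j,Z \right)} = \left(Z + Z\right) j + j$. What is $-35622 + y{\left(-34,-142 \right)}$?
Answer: $-26000$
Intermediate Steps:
$y{\left(j,Z \right)} = j + 2 Z j$ ($y{\left(j,Z \right)} = 2 Z j + j = j + 2 Z j$)
$-35622 + y{\left(-34,-142 \right)} = -35622 - 34 \left(1 + 2 \left(-142\right)\right) = -35622 - 34 \left(1 - 284\right) = -35622 - -9622 = -35622 + 9622 = -26000$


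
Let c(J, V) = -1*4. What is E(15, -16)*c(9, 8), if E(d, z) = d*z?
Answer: 960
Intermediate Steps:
c(J, V) = -4
E(15, -16)*c(9, 8) = (15*(-16))*(-4) = -240*(-4) = 960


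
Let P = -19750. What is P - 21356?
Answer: -41106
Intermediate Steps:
P - 21356 = -19750 - 21356 = -41106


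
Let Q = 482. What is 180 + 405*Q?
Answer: 195390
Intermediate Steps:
180 + 405*Q = 180 + 405*482 = 180 + 195210 = 195390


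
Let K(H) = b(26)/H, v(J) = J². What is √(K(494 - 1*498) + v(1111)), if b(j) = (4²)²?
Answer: √1234257 ≈ 1111.0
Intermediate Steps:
b(j) = 256 (b(j) = 16² = 256)
K(H) = 256/H
√(K(494 - 1*498) + v(1111)) = √(256/(494 - 1*498) + 1111²) = √(256/(494 - 498) + 1234321) = √(256/(-4) + 1234321) = √(256*(-¼) + 1234321) = √(-64 + 1234321) = √1234257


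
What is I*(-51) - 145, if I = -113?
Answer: 5618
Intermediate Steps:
I*(-51) - 145 = -113*(-51) - 145 = 5763 - 145 = 5618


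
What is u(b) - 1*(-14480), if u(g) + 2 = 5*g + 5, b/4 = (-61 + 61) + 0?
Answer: 14483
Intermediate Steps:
b = 0 (b = 4*((-61 + 61) + 0) = 4*(0 + 0) = 4*0 = 0)
u(g) = 3 + 5*g (u(g) = -2 + (5*g + 5) = -2 + (5 + 5*g) = 3 + 5*g)
u(b) - 1*(-14480) = (3 + 5*0) - 1*(-14480) = (3 + 0) + 14480 = 3 + 14480 = 14483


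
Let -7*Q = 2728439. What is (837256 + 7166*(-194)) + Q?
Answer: -942725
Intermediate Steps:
Q = -389777 (Q = -⅐*2728439 = -389777)
(837256 + 7166*(-194)) + Q = (837256 + 7166*(-194)) - 389777 = (837256 - 1390204) - 389777 = -552948 - 389777 = -942725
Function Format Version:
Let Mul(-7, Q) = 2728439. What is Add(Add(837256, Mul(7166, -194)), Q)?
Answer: -942725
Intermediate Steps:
Q = -389777 (Q = Mul(Rational(-1, 7), 2728439) = -389777)
Add(Add(837256, Mul(7166, -194)), Q) = Add(Add(837256, Mul(7166, -194)), -389777) = Add(Add(837256, -1390204), -389777) = Add(-552948, -389777) = -942725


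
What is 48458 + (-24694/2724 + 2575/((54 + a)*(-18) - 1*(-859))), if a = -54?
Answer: 56686725841/1169958 ≈ 48452.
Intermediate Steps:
48458 + (-24694/2724 + 2575/((54 + a)*(-18) - 1*(-859))) = 48458 + (-24694/2724 + 2575/((54 - 54)*(-18) - 1*(-859))) = 48458 + (-24694*1/2724 + 2575/(0*(-18) + 859)) = 48458 + (-12347/1362 + 2575/(0 + 859)) = 48458 + (-12347/1362 + 2575/859) = 48458 - 7098923/1169958 = 56686725841/1169958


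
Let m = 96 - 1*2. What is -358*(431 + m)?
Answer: -187950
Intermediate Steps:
m = 94 (m = 96 - 2 = 94)
-358*(431 + m) = -358*(431 + 94) = -358*525 = -187950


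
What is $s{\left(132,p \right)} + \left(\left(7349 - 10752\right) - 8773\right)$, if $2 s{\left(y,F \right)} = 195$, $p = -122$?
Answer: $- \frac{24157}{2} \approx -12079.0$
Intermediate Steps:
$s{\left(y,F \right)} = \frac{195}{2}$ ($s{\left(y,F \right)} = \frac{1}{2} \cdot 195 = \frac{195}{2}$)
$s{\left(132,p \right)} + \left(\left(7349 - 10752\right) - 8773\right) = \frac{195}{2} + \left(\left(7349 - 10752\right) - 8773\right) = \frac{195}{2} - 12176 = - \frac{24157}{2}$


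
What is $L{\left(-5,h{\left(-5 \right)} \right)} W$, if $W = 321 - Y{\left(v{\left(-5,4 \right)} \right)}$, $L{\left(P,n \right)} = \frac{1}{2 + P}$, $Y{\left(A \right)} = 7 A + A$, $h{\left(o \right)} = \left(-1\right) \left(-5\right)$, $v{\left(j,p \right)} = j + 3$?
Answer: $- \frac{337}{3} \approx -112.33$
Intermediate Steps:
$v{\left(j,p \right)} = 3 + j$
$h{\left(o \right)} = 5$
$Y{\left(A \right)} = 8 A$
$W = 337$ ($W = 321 - 8 \left(3 - 5\right) = 321 - 8 \left(-2\right) = 321 - -16 = 321 + 16 = 337$)
$L{\left(-5,h{\left(-5 \right)} \right)} W = \frac{1}{2 - 5} \cdot 337 = \frac{1}{-3} \cdot 337 = \left(- \frac{1}{3}\right) 337 = - \frac{337}{3}$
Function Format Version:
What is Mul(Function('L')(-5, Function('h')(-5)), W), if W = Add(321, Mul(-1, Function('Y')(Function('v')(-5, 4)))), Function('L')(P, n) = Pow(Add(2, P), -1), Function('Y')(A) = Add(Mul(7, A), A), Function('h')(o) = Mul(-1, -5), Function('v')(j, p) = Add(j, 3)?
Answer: Rational(-337, 3) ≈ -112.33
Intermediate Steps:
Function('v')(j, p) = Add(3, j)
Function('h')(o) = 5
Function('Y')(A) = Mul(8, A)
W = 337 (W = Add(321, Mul(-1, Mul(8, Add(3, -5)))) = Add(321, Mul(-1, Mul(8, -2))) = Add(321, Mul(-1, -16)) = Add(321, 16) = 337)
Mul(Function('L')(-5, Function('h')(-5)), W) = Mul(Pow(Add(2, -5), -1), 337) = Mul(Pow(-3, -1), 337) = Mul(Rational(-1, 3), 337) = Rational(-337, 3)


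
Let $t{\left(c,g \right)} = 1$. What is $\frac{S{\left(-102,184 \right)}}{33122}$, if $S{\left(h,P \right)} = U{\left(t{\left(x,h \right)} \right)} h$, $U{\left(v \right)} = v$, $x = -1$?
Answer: $- \frac{51}{16561} \approx -0.0030795$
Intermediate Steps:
$S{\left(h,P \right)} = h$ ($S{\left(h,P \right)} = 1 h = h$)
$\frac{S{\left(-102,184 \right)}}{33122} = - \frac{102}{33122} = \left(-102\right) \frac{1}{33122} = - \frac{51}{16561}$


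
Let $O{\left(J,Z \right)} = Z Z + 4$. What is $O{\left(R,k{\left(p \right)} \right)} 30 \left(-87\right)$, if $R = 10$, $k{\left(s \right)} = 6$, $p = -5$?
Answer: $-104400$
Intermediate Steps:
$O{\left(J,Z \right)} = 4 + Z^{2}$ ($O{\left(J,Z \right)} = Z^{2} + 4 = 4 + Z^{2}$)
$O{\left(R,k{\left(p \right)} \right)} 30 \left(-87\right) = \left(4 + 6^{2}\right) 30 \left(-87\right) = \left(4 + 36\right) 30 \left(-87\right) = 40 \cdot 30 \left(-87\right) = 1200 \left(-87\right) = -104400$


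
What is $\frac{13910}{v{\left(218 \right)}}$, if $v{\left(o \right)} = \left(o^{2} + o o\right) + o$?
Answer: $\frac{6955}{47633} \approx 0.14601$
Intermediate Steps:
$v{\left(o \right)} = o + 2 o^{2}$ ($v{\left(o \right)} = \left(o^{2} + o^{2}\right) + o = 2 o^{2} + o = o + 2 o^{2}$)
$\frac{13910}{v{\left(218 \right)}} = \frac{13910}{218 \left(1 + 2 \cdot 218\right)} = \frac{13910}{218 \left(1 + 436\right)} = \frac{13910}{218 \cdot 437} = \frac{13910}{95266} = 13910 \cdot \frac{1}{95266} = \frac{6955}{47633}$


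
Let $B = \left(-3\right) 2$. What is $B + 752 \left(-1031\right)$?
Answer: $-775318$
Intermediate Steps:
$B = -6$
$B + 752 \left(-1031\right) = -6 + 752 \left(-1031\right) = -6 - 775312 = -775318$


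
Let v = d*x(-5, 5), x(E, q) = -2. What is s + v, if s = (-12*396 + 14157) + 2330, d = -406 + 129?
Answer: 12289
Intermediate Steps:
d = -277
v = 554 (v = -277*(-2) = 554)
s = 11735 (s = (-4752 + 14157) + 2330 = 9405 + 2330 = 11735)
s + v = 11735 + 554 = 12289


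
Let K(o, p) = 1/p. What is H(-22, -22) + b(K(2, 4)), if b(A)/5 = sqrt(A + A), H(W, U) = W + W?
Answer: -44 + 5*sqrt(2)/2 ≈ -40.464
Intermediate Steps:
H(W, U) = 2*W
b(A) = 5*sqrt(2)*sqrt(A) (b(A) = 5*sqrt(A + A) = 5*sqrt(2*A) = 5*(sqrt(2)*sqrt(A)) = 5*sqrt(2)*sqrt(A))
H(-22, -22) + b(K(2, 4)) = 2*(-22) + 5*sqrt(2)*sqrt(1/4) = -44 + 5*sqrt(2)*sqrt(1/4) = -44 + 5*sqrt(2)*(1/2) = -44 + 5*sqrt(2)/2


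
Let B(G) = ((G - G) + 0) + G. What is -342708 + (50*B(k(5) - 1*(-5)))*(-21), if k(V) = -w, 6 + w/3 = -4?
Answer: -379458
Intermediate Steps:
w = -30 (w = -18 + 3*(-4) = -18 - 12 = -30)
k(V) = 30 (k(V) = -1*(-30) = 30)
B(G) = G (B(G) = (0 + 0) + G = 0 + G = G)
-342708 + (50*B(k(5) - 1*(-5)))*(-21) = -342708 + (50*(30 - 1*(-5)))*(-21) = -342708 + (50*(30 + 5))*(-21) = -342708 + (50*35)*(-21) = -342708 + 1750*(-21) = -342708 - 36750 = -379458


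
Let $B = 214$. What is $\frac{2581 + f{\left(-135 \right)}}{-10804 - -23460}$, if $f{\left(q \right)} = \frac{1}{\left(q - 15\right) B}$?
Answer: $\frac{82850099}{406257600} \approx 0.20393$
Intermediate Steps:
$f{\left(q \right)} = \frac{1}{214 \left(-15 + q\right)}$ ($f{\left(q \right)} = \frac{1}{\left(q - 15\right) 214} = \frac{1}{-15 + q} \frac{1}{214} = \frac{1}{214 \left(-15 + q\right)}$)
$\frac{2581 + f{\left(-135 \right)}}{-10804 - -23460} = \frac{2581 + \frac{1}{214 \left(-15 - 135\right)}}{-10804 - -23460} = \frac{2581 + \frac{1}{214 \left(-150\right)}}{-10804 + 23460} = \frac{2581 + \frac{1}{214} \left(- \frac{1}{150}\right)}{12656} = \left(2581 - \frac{1}{32100}\right) \frac{1}{12656} = \frac{82850099}{32100} \cdot \frac{1}{12656} = \frac{82850099}{406257600}$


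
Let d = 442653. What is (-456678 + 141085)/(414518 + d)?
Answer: -315593/857171 ≈ -0.36818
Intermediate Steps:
(-456678 + 141085)/(414518 + d) = (-456678 + 141085)/(414518 + 442653) = -315593/857171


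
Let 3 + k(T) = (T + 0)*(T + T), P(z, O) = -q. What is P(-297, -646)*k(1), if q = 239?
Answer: 239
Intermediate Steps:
P(z, O) = -239 (P(z, O) = -1*239 = -239)
k(T) = -3 + 2*T² (k(T) = -3 + (T + 0)*(T + T) = -3 + T*(2*T) = -3 + 2*T²)
P(-297, -646)*k(1) = -239*(-3 + 2*1²) = -239*(-3 + 2*1) = -239*(-3 + 2) = -239*(-1) = 239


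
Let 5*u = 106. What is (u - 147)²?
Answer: 395641/25 ≈ 15826.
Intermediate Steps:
u = 106/5 (u = (⅕)*106 = 106/5 ≈ 21.200)
(u - 147)² = (106/5 - 147)² = (-629/5)² = 395641/25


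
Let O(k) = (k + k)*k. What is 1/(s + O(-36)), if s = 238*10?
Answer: 1/4972 ≈ 0.00020113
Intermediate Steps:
O(k) = 2*k² (O(k) = (2*k)*k = 2*k²)
s = 2380
1/(s + O(-36)) = 1/(2380 + 2*(-36)²) = 1/(2380 + 2*1296) = 1/(2380 + 2592) = 1/4972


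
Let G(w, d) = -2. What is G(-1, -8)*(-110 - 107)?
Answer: 434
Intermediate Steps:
G(-1, -8)*(-110 - 107) = -2*(-110 - 107) = -2*(-217) = 434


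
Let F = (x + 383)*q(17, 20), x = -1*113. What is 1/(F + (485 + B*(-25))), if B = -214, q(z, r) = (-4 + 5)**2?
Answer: 1/6105 ≈ 0.00016380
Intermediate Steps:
q(z, r) = 1 (q(z, r) = 1**2 = 1)
x = -113
F = 270 (F = (-113 + 383)*1 = 270*1 = 270)
1/(F + (485 + B*(-25))) = 1/(270 + (485 - 214*(-25))) = 1/(270 + (485 + 5350)) = 1/(270 + 5835) = 1/6105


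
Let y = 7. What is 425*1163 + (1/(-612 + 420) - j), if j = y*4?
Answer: 94895423/192 ≈ 4.9425e+5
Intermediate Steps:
j = 28 (j = 7*4 = 28)
425*1163 + (1/(-612 + 420) - j) = 425*1163 + (1/(-612 + 420) - 1*28) = 494275 + (1/(-192) - 28) = 494275 + (-1/192 - 28) = 494275 - 5377/192 = 94895423/192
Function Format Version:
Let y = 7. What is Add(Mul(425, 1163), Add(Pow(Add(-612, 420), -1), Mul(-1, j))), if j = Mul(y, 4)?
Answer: Rational(94895423, 192) ≈ 4.9425e+5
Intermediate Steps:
j = 28 (j = Mul(7, 4) = 28)
Add(Mul(425, 1163), Add(Pow(Add(-612, 420), -1), Mul(-1, j))) = Add(Mul(425, 1163), Add(Pow(Add(-612, 420), -1), Mul(-1, 28))) = Add(494275, Add(Pow(-192, -1), -28)) = Add(494275, Add(Rational(-1, 192), -28)) = Add(494275, Rational(-5377, 192)) = Rational(94895423, 192)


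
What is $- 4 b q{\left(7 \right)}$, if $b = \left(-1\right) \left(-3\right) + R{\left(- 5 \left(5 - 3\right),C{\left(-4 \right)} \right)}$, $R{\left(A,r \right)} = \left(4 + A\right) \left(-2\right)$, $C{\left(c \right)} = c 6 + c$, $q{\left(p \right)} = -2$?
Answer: $120$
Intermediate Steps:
$C{\left(c \right)} = 7 c$ ($C{\left(c \right)} = 6 c + c = 7 c$)
$R{\left(A,r \right)} = -8 - 2 A$
$b = 15$ ($b = \left(-1\right) \left(-3\right) - \left(8 + 2 \left(- 5 \left(5 - 3\right)\right)\right) = 3 - \left(8 + 2 \left(\left(-5\right) 2\right)\right) = 3 - -12 = 3 + \left(-8 + 20\right) = 3 + 12 = 15$)
$- 4 b q{\left(7 \right)} = \left(-4\right) 15 \left(-2\right) = \left(-60\right) \left(-2\right) = 120$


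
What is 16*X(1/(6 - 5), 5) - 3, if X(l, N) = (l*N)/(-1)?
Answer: -83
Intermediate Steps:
X(l, N) = -N*l (X(l, N) = (N*l)*(-1) = -N*l)
16*X(1/(6 - 5), 5) - 3 = 16*(-1*5/(6 - 5)) - 3 = 16*(-1*5/1) - 3 = 16*(-1*5*1) - 3 = 16*(-5) - 3 = -80 - 3 = -83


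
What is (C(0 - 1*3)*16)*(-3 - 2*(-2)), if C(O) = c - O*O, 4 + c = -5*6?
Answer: -688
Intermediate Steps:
c = -34 (c = -4 - 5*6 = -4 - 30 = -34)
C(O) = -34 - O**2 (C(O) = -34 - O*O = -34 - O**2)
(C(0 - 1*3)*16)*(-3 - 2*(-2)) = ((-34 - (0 - 1*3)**2)*16)*(-3 - 2*(-2)) = ((-34 - (0 - 3)**2)*16)*(-3 + 4) = ((-34 - 1*(-3)**2)*16)*1 = ((-34 - 1*9)*16)*1 = ((-34 - 9)*16)*1 = -43*16*1 = -688*1 = -688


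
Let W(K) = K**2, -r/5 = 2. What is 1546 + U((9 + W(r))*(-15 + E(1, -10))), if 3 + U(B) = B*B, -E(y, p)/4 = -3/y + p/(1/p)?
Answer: 1929582872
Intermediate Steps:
r = -10 (r = -5*2 = -10)
E(y, p) = -4*p**2 + 12/y (E(y, p) = -4*(-3/y + p/(1/p)) = -4*(-3/y + p*p) = -4*(-3/y + p**2) = -4*(p**2 - 3/y) = -4*p**2 + 12/y)
U(B) = -3 + B**2 (U(B) = -3 + B*B = -3 + B**2)
1546 + U((9 + W(r))*(-15 + E(1, -10))) = 1546 + (-3 + ((9 + (-10)**2)*(-15 + (-4*(-10)**2 + 12/1)))**2) = 1546 + (-3 + ((9 + 100)*(-15 + (-4*100 + 12*1)))**2) = 1546 + (-3 + (109*(-15 + (-400 + 12)))**2) = 1546 + (-3 + (109*(-15 - 388))**2) = 1546 + (-3 + (109*(-403))**2) = 1546 + (-3 + (-43927)**2) = 1546 + (-3 + 1929581329) = 1546 + 1929581326 = 1929582872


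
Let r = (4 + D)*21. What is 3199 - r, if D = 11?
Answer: 2884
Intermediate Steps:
r = 315 (r = (4 + 11)*21 = 15*21 = 315)
3199 - r = 3199 - 1*315 = 3199 - 315 = 2884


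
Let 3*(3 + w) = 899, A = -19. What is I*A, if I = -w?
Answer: 16910/3 ≈ 5636.7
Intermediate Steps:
w = 890/3 (w = -3 + (⅓)*899 = -3 + 899/3 = 890/3 ≈ 296.67)
I = -890/3 (I = -1*890/3 = -890/3 ≈ -296.67)
I*A = -890/3*(-19) = 16910/3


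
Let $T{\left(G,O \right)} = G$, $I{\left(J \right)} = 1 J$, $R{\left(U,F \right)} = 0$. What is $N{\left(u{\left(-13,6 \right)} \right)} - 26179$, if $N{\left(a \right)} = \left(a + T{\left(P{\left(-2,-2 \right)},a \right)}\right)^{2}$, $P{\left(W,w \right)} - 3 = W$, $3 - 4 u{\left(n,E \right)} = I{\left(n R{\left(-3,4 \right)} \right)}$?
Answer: $- \frac{418815}{16} \approx -26176.0$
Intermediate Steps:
$I{\left(J \right)} = J$
$u{\left(n,E \right)} = \frac{3}{4}$ ($u{\left(n,E \right)} = \frac{3}{4} - \frac{n 0}{4} = \frac{3}{4} - 0 = \frac{3}{4} + 0 = \frac{3}{4}$)
$P{\left(W,w \right)} = 3 + W$
$N{\left(a \right)} = \left(1 + a\right)^{2}$ ($N{\left(a \right)} = \left(a + \left(3 - 2\right)\right)^{2} = \left(a + 1\right)^{2} = \left(1 + a\right)^{2}$)
$N{\left(u{\left(-13,6 \right)} \right)} - 26179 = \left(1 + \frac{3}{4}\right)^{2} - 26179 = \left(\frac{7}{4}\right)^{2} - 26179 = \frac{49}{16} - 26179 = - \frac{418815}{16}$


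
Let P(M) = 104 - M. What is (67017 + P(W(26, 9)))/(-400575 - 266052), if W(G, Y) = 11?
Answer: -22370/222209 ≈ -0.10067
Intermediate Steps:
(67017 + P(W(26, 9)))/(-400575 - 266052) = (67017 + (104 - 1*11))/(-400575 - 266052) = (67017 + (104 - 11))/(-666627) = (67017 + 93)*(-1/666627) = 67110*(-1/666627) = -22370/222209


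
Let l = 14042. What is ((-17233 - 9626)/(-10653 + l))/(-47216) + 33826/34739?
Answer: 5413601256625/5558761918736 ≈ 0.97389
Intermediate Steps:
((-17233 - 9626)/(-10653 + l))/(-47216) + 33826/34739 = ((-17233 - 9626)/(-10653 + 14042))/(-47216) + 33826/34739 = -26859/3389*(-1/47216) + 33826*(1/34739) = -26859*1/3389*(-1/47216) + 33826/34739 = -26859/3389*(-1/47216) + 33826/34739 = 26859/160015024 + 33826/34739 = 5413601256625/5558761918736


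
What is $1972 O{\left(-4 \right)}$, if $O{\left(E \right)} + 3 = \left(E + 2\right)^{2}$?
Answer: $1972$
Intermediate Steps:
$O{\left(E \right)} = -3 + \left(2 + E\right)^{2}$ ($O{\left(E \right)} = -3 + \left(E + 2\right)^{2} = -3 + \left(2 + E\right)^{2}$)
$1972 O{\left(-4 \right)} = 1972 \left(-3 + \left(2 - 4\right)^{2}\right) = 1972 \left(-3 + \left(-2\right)^{2}\right) = 1972 \left(-3 + 4\right) = 1972 \cdot 1 = 1972$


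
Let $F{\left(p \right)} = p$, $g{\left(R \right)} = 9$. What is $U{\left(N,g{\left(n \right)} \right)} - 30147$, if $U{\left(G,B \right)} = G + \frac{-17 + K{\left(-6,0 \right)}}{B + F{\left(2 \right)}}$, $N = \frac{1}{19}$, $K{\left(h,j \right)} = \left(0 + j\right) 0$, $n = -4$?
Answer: $- \frac{6301035}{209} \approx -30149.0$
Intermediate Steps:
$K{\left(h,j \right)} = 0$ ($K{\left(h,j \right)} = j 0 = 0$)
$N = \frac{1}{19} \approx 0.052632$
$U{\left(G,B \right)} = G - \frac{17}{2 + B}$ ($U{\left(G,B \right)} = G + \frac{-17 + 0}{B + 2} = G - \frac{17}{2 + B}$)
$U{\left(N,g{\left(n \right)} \right)} - 30147 = \frac{-17 + 2 \cdot \frac{1}{19} + 9 \cdot \frac{1}{19}}{2 + 9} - 30147 = \frac{-17 + \frac{2}{19} + \frac{9}{19}}{11} - 30147 = \frac{1}{11} \left(- \frac{312}{19}\right) - 30147 = - \frac{312}{209} - 30147 = - \frac{6301035}{209}$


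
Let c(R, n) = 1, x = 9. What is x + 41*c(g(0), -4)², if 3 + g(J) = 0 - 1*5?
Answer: 50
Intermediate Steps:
g(J) = -8 (g(J) = -3 + (0 - 1*5) = -3 + (0 - 5) = -3 - 5 = -8)
x + 41*c(g(0), -4)² = 9 + 41*1² = 9 + 41*1 = 9 + 41 = 50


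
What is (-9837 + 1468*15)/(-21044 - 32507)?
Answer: -12183/53551 ≈ -0.22750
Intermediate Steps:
(-9837 + 1468*15)/(-21044 - 32507) = (-9837 + 22020)/(-53551) = 12183*(-1/53551) = -12183/53551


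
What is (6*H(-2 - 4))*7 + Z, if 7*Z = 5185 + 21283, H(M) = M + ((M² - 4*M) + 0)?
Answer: 42344/7 ≈ 6049.1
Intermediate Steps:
H(M) = M² - 3*M (H(M) = M + (M² - 4*M) = M² - 3*M)
Z = 26468/7 (Z = (5185 + 21283)/7 = (⅐)*26468 = 26468/7 ≈ 3781.1)
(6*H(-2 - 4))*7 + Z = (6*((-2 - 4)*(-3 + (-2 - 4))))*7 + 26468/7 = (6*(-6*(-3 - 6)))*7 + 26468/7 = (6*(-6*(-9)))*7 + 26468/7 = (6*54)*7 + 26468/7 = 324*7 + 26468/7 = 2268 + 26468/7 = 42344/7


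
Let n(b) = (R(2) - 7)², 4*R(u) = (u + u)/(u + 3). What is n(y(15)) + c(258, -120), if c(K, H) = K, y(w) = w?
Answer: 7606/25 ≈ 304.24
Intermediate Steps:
R(u) = u/(2*(3 + u)) (R(u) = ((u + u)/(u + 3))/4 = ((2*u)/(3 + u))/4 = (2*u/(3 + u))/4 = u/(2*(3 + u)))
n(b) = 1156/25 (n(b) = ((½)*2/(3 + 2) - 7)² = ((½)*2/5 - 7)² = ((½)*2*(⅕) - 7)² = (⅕ - 7)² = (-34/5)² = 1156/25)
n(y(15)) + c(258, -120) = 1156/25 + 258 = 7606/25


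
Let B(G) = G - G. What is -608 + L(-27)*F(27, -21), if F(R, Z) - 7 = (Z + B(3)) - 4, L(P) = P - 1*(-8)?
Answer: -266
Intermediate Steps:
L(P) = 8 + P (L(P) = P + 8 = 8 + P)
B(G) = 0
F(R, Z) = 3 + Z (F(R, Z) = 7 + ((Z + 0) - 4) = 7 + (Z - 4) = 7 + (-4 + Z) = 3 + Z)
-608 + L(-27)*F(27, -21) = -608 + (8 - 27)*(3 - 21) = -608 - 19*(-18) = -608 + 342 = -266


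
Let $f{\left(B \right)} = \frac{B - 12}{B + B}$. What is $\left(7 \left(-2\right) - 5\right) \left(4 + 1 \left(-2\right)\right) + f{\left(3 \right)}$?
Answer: $- \frac{79}{2} \approx -39.5$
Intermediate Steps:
$f{\left(B \right)} = \frac{-12 + B}{2 B}$
$\left(7 \left(-2\right) - 5\right) \left(4 + 1 \left(-2\right)\right) + f{\left(3 \right)} = \left(7 \left(-2\right) - 5\right) \left(4 + 1 \left(-2\right)\right) + \frac{-12 + 3}{2 \cdot 3} = \left(-14 - 5\right) \left(4 - 2\right) + \frac{1}{2} \cdot \frac{1}{3} \left(-9\right) = \left(-19\right) 2 - \frac{3}{2} = -38 - \frac{3}{2} = - \frac{79}{2}$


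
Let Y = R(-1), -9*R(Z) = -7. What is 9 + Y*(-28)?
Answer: -115/9 ≈ -12.778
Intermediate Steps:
R(Z) = 7/9 (R(Z) = -⅑*(-7) = 7/9)
Y = 7/9 ≈ 0.77778
9 + Y*(-28) = 9 + (7/9)*(-28) = 9 - 196/9 = -115/9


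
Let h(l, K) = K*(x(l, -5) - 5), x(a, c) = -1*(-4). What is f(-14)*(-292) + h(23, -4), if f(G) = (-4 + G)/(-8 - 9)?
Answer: -5188/17 ≈ -305.18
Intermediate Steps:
x(a, c) = 4
h(l, K) = -K (h(l, K) = K*(4 - 5) = K*(-1) = -K)
f(G) = 4/17 - G/17 (f(G) = (-4 + G)/(-17) = (-4 + G)*(-1/17) = 4/17 - G/17)
f(-14)*(-292) + h(23, -4) = (4/17 - 1/17*(-14))*(-292) - 1*(-4) = (4/17 + 14/17)*(-292) + 4 = (18/17)*(-292) + 4 = -5256/17 + 4 = -5188/17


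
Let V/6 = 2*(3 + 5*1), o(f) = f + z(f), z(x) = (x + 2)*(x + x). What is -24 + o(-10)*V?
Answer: 14376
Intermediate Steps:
z(x) = 2*x*(2 + x) (z(x) = (2 + x)*(2*x) = 2*x*(2 + x))
o(f) = f + 2*f*(2 + f)
V = 96 (V = 6*(2*(3 + 5*1)) = 6*(2*(3 + 5)) = 6*(2*8) = 6*16 = 96)
-24 + o(-10)*V = -24 - 10*(5 + 2*(-10))*96 = -24 - 10*(5 - 20)*96 = -24 - 10*(-15)*96 = -24 + 150*96 = -24 + 14400 = 14376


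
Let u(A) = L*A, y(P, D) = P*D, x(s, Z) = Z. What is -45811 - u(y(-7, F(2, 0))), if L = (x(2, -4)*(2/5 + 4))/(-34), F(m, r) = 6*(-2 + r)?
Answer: -3897631/85 ≈ -45855.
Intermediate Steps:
F(m, r) = -12 + 6*r
L = 44/85 (L = -4*(2/5 + 4)/(-34) = -4*(2*(⅕) + 4)*(-1/34) = -4*(⅖ + 4)*(-1/34) = -4*22/5*(-1/34) = -88/5*(-1/34) = 44/85 ≈ 0.51765)
y(P, D) = D*P
u(A) = 44*A/85
-45811 - u(y(-7, F(2, 0))) = -45811 - 44*(-12 + 6*0)*(-7)/85 = -45811 - 44*(-12 + 0)*(-7)/85 = -45811 - 44*(-12*(-7))/85 = -45811 - 44*84/85 = -45811 - 1*3696/85 = -45811 - 3696/85 = -3897631/85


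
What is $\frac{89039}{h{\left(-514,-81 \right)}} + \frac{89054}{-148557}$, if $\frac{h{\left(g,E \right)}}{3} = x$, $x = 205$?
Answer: $\frac{1463622057}{10151395} \approx 144.18$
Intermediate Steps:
$h{\left(g,E \right)} = 615$ ($h{\left(g,E \right)} = 3 \cdot 205 = 615$)
$\frac{89039}{h{\left(-514,-81 \right)}} + \frac{89054}{-148557} = \frac{89039}{615} + \frac{89054}{-148557} = 89039 \cdot \frac{1}{615} + 89054 \left(- \frac{1}{148557}\right) = \frac{89039}{615} - \frac{89054}{148557} = \frac{1463622057}{10151395}$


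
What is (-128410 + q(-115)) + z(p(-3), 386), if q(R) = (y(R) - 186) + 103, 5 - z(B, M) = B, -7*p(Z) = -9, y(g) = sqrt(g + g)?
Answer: -899425/7 + I*sqrt(230) ≈ -1.2849e+5 + 15.166*I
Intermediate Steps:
y(g) = sqrt(2)*sqrt(g) (y(g) = sqrt(2*g) = sqrt(2)*sqrt(g))
p(Z) = 9/7 (p(Z) = -1/7*(-9) = 9/7)
z(B, M) = 5 - B
q(R) = -83 + sqrt(2)*sqrt(R) (q(R) = (sqrt(2)*sqrt(R) - 186) + 103 = (-186 + sqrt(2)*sqrt(R)) + 103 = -83 + sqrt(2)*sqrt(R))
(-128410 + q(-115)) + z(p(-3), 386) = (-128410 + (-83 + sqrt(2)*sqrt(-115))) + (5 - 1*9/7) = (-128410 + (-83 + sqrt(2)*(I*sqrt(115)))) + (5 - 9/7) = (-128410 + (-83 + I*sqrt(230))) + 26/7 = (-128493 + I*sqrt(230)) + 26/7 = -899425/7 + I*sqrt(230)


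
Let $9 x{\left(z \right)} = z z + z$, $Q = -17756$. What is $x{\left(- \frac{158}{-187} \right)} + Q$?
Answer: $- \frac{1862710522}{104907} \approx -17756.0$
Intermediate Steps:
$x{\left(z \right)} = \frac{z}{9} + \frac{z^{2}}{9}$ ($x{\left(z \right)} = \frac{z z + z}{9} = \frac{z^{2} + z}{9} = \frac{z + z^{2}}{9} = \frac{z}{9} + \frac{z^{2}}{9}$)
$x{\left(- \frac{158}{-187} \right)} + Q = \frac{- \frac{158}{-187} \left(1 - \frac{158}{-187}\right)}{9} - 17756 = \frac{\left(-158\right) \left(- \frac{1}{187}\right) \left(1 - - \frac{158}{187}\right)}{9} - 17756 = \frac{1}{9} \cdot \frac{158}{187} \left(1 + \frac{158}{187}\right) - 17756 = \frac{1}{9} \cdot \frac{158}{187} \cdot \frac{345}{187} - 17756 = \frac{18170}{104907} - 17756 = - \frac{1862710522}{104907}$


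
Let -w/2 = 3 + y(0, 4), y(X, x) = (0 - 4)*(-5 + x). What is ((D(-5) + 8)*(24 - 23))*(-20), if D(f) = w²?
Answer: -4080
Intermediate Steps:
y(X, x) = 20 - 4*x (y(X, x) = -4*(-5 + x) = 20 - 4*x)
w = -14 (w = -2*(3 + (20 - 4*4)) = -2*(3 + (20 - 16)) = -2*(3 + 4) = -2*7 = -14)
D(f) = 196 (D(f) = (-14)² = 196)
((D(-5) + 8)*(24 - 23))*(-20) = ((196 + 8)*(24 - 23))*(-20) = (204*1)*(-20) = 204*(-20) = -4080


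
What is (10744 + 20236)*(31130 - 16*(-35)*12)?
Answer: 1172593000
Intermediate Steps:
(10744 + 20236)*(31130 - 16*(-35)*12) = 30980*(31130 + 560*12) = 30980*(31130 + 6720) = 30980*37850 = 1172593000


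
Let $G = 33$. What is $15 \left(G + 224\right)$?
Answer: $3855$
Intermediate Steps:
$15 \left(G + 224\right) = 15 \left(33 + 224\right) = 15 \cdot 257 = 3855$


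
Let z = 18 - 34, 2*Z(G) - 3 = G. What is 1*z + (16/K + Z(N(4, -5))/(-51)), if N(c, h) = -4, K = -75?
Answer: -13773/850 ≈ -16.204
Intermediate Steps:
Z(G) = 3/2 + G/2
z = -16
1*z + (16/K + Z(N(4, -5))/(-51)) = 1*(-16) + (16/(-75) + (3/2 + (½)*(-4))/(-51)) = -16 + (16*(-1/75) + (3/2 - 2)*(-1/51)) = -16 + (-16/75 - ½*(-1/51)) = -16 + (-16/75 + 1/102) = -16 - 173/850 = -13773/850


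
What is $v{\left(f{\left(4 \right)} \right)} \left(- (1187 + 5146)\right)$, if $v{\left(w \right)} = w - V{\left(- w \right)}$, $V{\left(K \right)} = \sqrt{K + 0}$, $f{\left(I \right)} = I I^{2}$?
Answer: $-405312 + 50664 i \approx -4.0531 \cdot 10^{5} + 50664.0 i$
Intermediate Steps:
$f{\left(I \right)} = I^{3}$
$V{\left(K \right)} = \sqrt{K}$
$v{\left(w \right)} = w - \sqrt{- w}$
$v{\left(f{\left(4 \right)} \right)} \left(- (1187 + 5146)\right) = \left(4^{3} - \sqrt{- 4^{3}}\right) \left(- (1187 + 5146)\right) = \left(64 - \sqrt{\left(-1\right) 64}\right) \left(\left(-1\right) 6333\right) = \left(64 - \sqrt{-64}\right) \left(-6333\right) = \left(64 - 8 i\right) \left(-6333\right) = -405312 + 50664 i$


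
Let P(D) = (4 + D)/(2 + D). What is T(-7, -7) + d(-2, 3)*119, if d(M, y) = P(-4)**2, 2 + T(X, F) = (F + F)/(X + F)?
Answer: -1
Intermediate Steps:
T(X, F) = -2 + 2*F/(F + X) (T(X, F) = -2 + (F + F)/(X + F) = -2 + (2*F)/(F + X) = -2 + 2*F/(F + X))
P(D) = (4 + D)/(2 + D)
d(M, y) = 0 (d(M, y) = ((4 - 4)/(2 - 4))**2 = (0/(-2))**2 = (-1/2*0)**2 = 0**2 = 0)
T(-7, -7) + d(-2, 3)*119 = -2*(-7)/(-7 - 7) + 0*119 = -2*(-7)/(-14) + 0 = -2*(-7)*(-1/14) + 0 = -1 + 0 = -1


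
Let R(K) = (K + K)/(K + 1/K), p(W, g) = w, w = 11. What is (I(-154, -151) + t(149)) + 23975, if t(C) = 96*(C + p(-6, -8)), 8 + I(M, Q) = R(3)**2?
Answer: 983256/25 ≈ 39330.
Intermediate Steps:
p(W, g) = 11
R(K) = 2*K/(K + 1/K) (R(K) = (2*K)/(K + 1/K) = 2*K/(K + 1/K))
I(M, Q) = -119/25 (I(M, Q) = -8 + (2*3**2/(1 + 3**2))**2 = -8 + (2*9/(1 + 9))**2 = -8 + (2*9/10)**2 = -8 + (2*9*(1/10))**2 = -8 + (9/5)**2 = -8 + 81/25 = -119/25)
t(C) = 1056 + 96*C (t(C) = 96*(C + 11) = 96*(11 + C) = 1056 + 96*C)
(I(-154, -151) + t(149)) + 23975 = (-119/25 + (1056 + 96*149)) + 23975 = (-119/25 + (1056 + 14304)) + 23975 = (-119/25 + 15360) + 23975 = 383881/25 + 23975 = 983256/25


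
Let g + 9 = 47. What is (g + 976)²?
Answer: 1028196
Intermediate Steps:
g = 38 (g = -9 + 47 = 38)
(g + 976)² = (38 + 976)² = 1014² = 1028196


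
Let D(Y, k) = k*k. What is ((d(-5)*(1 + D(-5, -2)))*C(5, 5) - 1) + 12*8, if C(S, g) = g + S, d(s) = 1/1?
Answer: 145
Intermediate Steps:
D(Y, k) = k²
d(s) = 1
C(S, g) = S + g
((d(-5)*(1 + D(-5, -2)))*C(5, 5) - 1) + 12*8 = ((1*(1 + (-2)²))*(5 + 5) - 1) + 12*8 = ((1*(1 + 4))*10 - 1) + 96 = ((1*5)*10 - 1) + 96 = (5*10 - 1) + 96 = (50 - 1) + 96 = 49 + 96 = 145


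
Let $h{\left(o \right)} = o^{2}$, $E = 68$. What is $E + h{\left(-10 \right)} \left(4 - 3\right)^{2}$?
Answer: $168$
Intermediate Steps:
$E + h{\left(-10 \right)} \left(4 - 3\right)^{2} = 68 + \left(-10\right)^{2} \left(4 - 3\right)^{2} = 68 + 100 \cdot 1^{2} = 68 + 100 \cdot 1 = 68 + 100 = 168$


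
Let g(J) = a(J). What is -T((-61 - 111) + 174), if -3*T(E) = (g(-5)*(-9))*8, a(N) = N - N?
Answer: 0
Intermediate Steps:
a(N) = 0
g(J) = 0
T(E) = 0 (T(E) = -0*(-9)*8/3 = -0*8 = -⅓*0 = 0)
-T((-61 - 111) + 174) = -1*0 = 0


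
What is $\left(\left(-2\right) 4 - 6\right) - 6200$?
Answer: $-6214$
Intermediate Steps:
$\left(\left(-2\right) 4 - 6\right) - 6200 = \left(-8 - 6\right) - 6200 = -14 - 6200 = -6214$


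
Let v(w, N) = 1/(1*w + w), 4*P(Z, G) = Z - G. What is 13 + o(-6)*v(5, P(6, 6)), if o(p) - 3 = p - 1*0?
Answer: 127/10 ≈ 12.700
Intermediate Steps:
P(Z, G) = -G/4 + Z/4 (P(Z, G) = (Z - G)/4 = -G/4 + Z/4)
v(w, N) = 1/(2*w) (v(w, N) = 1/(w + w) = 1/(2*w))
o(p) = 3 + p (o(p) = 3 + (p - 1*0) = 3 + (p + 0) = 3 + p)
13 + o(-6)*v(5, P(6, 6)) = 13 + (3 - 6)*((½)/5) = 13 - 3/(2*5) = 13 - 3*⅒ = 13 - 3/10 = 127/10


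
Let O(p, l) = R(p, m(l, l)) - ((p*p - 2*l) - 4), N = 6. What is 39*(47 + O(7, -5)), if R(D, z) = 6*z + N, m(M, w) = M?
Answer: -1248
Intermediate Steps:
R(D, z) = 6 + 6*z (R(D, z) = 6*z + 6 = 6 + 6*z)
O(p, l) = 10 - p**2 + 8*l (O(p, l) = (6 + 6*l) - ((p*p - 2*l) - 4) = (6 + 6*l) - ((p**2 - 2*l) - 4) = (6 + 6*l) - (-4 + p**2 - 2*l) = (6 + 6*l) + (4 - p**2 + 2*l) = 10 - p**2 + 8*l)
39*(47 + O(7, -5)) = 39*(47 + (10 - 1*7**2 + 8*(-5))) = 39*(47 + (10 - 1*49 - 40)) = 39*(47 + (10 - 49 - 40)) = 39*(47 - 79) = 39*(-32) = -1248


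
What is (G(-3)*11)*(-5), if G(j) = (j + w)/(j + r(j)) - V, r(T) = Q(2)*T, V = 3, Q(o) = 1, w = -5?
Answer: 275/3 ≈ 91.667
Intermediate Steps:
r(T) = T (r(T) = 1*T = T)
G(j) = -3 + (-5 + j)/(2*j) (G(j) = (j - 5)/(j + j) - 1*3 = (-5 + j)/((2*j)) - 3 = (-5 + j)*(1/(2*j)) - 3 = (-5 + j)/(2*j) - 3 = -3 + (-5 + j)/(2*j))
(G(-3)*11)*(-5) = (((5/2)*(-1 - 1*(-3))/(-3))*11)*(-5) = (((5/2)*(-1/3)*(-1 + 3))*11)*(-5) = (((5/2)*(-1/3)*2)*11)*(-5) = -5/3*11*(-5) = -55/3*(-5) = 275/3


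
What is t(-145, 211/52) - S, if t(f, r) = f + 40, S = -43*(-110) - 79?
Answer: -4756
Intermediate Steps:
S = 4651 (S = 4730 - 79 = 4651)
t(f, r) = 40 + f
t(-145, 211/52) - S = (40 - 145) - 1*4651 = -105 - 4651 = -4756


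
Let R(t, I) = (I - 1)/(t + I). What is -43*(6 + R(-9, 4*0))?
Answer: -2365/9 ≈ -262.78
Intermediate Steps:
R(t, I) = (-1 + I)/(I + t)
-43*(6 + R(-9, 4*0)) = -43*(6 + (-1 + 4*0)/(4*0 - 9)) = -43*(6 + (-1 + 0)/(0 - 9)) = -43*(6 - 1/(-9)) = -43*(6 - ⅑*(-1)) = -43*(6 + ⅑) = -43*55/9 = -1*2365/9 = -2365/9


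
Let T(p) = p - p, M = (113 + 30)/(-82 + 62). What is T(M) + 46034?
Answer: 46034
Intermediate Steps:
M = -143/20 (M = 143/(-20) = 143*(-1/20) = -143/20 ≈ -7.1500)
T(p) = 0
T(M) + 46034 = 0 + 46034 = 46034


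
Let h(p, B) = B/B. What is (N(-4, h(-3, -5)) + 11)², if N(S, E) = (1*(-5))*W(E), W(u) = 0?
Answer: 121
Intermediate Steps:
h(p, B) = 1
N(S, E) = 0 (N(S, E) = (1*(-5))*0 = -5*0 = 0)
(N(-4, h(-3, -5)) + 11)² = (0 + 11)² = 11² = 121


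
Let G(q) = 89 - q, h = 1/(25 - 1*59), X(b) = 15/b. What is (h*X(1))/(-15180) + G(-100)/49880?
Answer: 204781/53633470 ≈ 0.0038182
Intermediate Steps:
h = -1/34 (h = 1/(25 - 59) = 1/(-34) = -1/34 ≈ -0.029412)
(h*X(1))/(-15180) + G(-100)/49880 = -15/(34*1)/(-15180) + (89 - 1*(-100))/49880 = -15/34*(-1/15180) + (89 + 100)*(1/49880) = -1/34*15*(-1/15180) + 189*(1/49880) = -15/34*(-1/15180) + 189/49880 = 1/34408 + 189/49880 = 204781/53633470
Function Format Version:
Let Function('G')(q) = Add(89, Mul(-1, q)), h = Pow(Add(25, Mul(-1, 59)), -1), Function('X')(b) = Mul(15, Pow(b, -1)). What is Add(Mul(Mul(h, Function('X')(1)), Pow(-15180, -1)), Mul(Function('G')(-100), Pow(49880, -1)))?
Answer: Rational(204781, 53633470) ≈ 0.0038182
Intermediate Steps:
h = Rational(-1, 34) (h = Pow(Add(25, -59), -1) = Pow(-34, -1) = Rational(-1, 34) ≈ -0.029412)
Add(Mul(Mul(h, Function('X')(1)), Pow(-15180, -1)), Mul(Function('G')(-100), Pow(49880, -1))) = Add(Mul(Mul(Rational(-1, 34), Mul(15, Pow(1, -1))), Pow(-15180, -1)), Mul(Add(89, Mul(-1, -100)), Pow(49880, -1))) = Add(Mul(Mul(Rational(-1, 34), Mul(15, 1)), Rational(-1, 15180)), Mul(Add(89, 100), Rational(1, 49880))) = Add(Mul(Mul(Rational(-1, 34), 15), Rational(-1, 15180)), Mul(189, Rational(1, 49880))) = Add(Mul(Rational(-15, 34), Rational(-1, 15180)), Rational(189, 49880)) = Add(Rational(1, 34408), Rational(189, 49880)) = Rational(204781, 53633470)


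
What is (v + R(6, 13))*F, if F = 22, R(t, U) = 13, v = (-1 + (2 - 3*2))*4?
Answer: -154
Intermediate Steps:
v = -20 (v = (-1 + (2 - 6))*4 = (-1 - 4)*4 = -5*4 = -20)
(v + R(6, 13))*F = (-20 + 13)*22 = -7*22 = -154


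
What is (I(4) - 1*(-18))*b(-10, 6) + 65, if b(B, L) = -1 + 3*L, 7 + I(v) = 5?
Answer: 337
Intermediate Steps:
I(v) = -2 (I(v) = -7 + 5 = -2)
(I(4) - 1*(-18))*b(-10, 6) + 65 = (-2 - 1*(-18))*(-1 + 3*6) + 65 = (-2 + 18)*(-1 + 18) + 65 = 16*17 + 65 = 272 + 65 = 337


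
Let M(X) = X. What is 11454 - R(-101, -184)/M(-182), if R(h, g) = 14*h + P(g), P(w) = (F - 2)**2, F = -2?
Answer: 1041615/91 ≈ 11446.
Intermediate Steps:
P(w) = 16 (P(w) = (-2 - 2)**2 = (-4)**2 = 16)
R(h, g) = 16 + 14*h (R(h, g) = 14*h + 16 = 16 + 14*h)
11454 - R(-101, -184)/M(-182) = 11454 - (16 + 14*(-101))/(-182) = 11454 - (16 - 1414)*(-1)/182 = 11454 - (-1398)*(-1)/182 = 11454 - 1*699/91 = 11454 - 699/91 = 1041615/91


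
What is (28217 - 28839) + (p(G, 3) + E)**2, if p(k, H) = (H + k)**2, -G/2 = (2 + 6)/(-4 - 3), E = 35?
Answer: 8017634/2401 ≈ 3339.3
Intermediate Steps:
G = 16/7 (G = -2*(2 + 6)/(-4 - 3) = -16/(-7) = -16*(-1)/7 = -2*(-8/7) = 16/7 ≈ 2.2857)
(28217 - 28839) + (p(G, 3) + E)**2 = (28217 - 28839) + ((3 + 16/7)**2 + 35)**2 = -622 + ((37/7)**2 + 35)**2 = -622 + (1369/49 + 35)**2 = -622 + (3084/49)**2 = -622 + 9511056/2401 = 8017634/2401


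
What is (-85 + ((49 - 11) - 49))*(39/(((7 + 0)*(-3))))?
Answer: 1248/7 ≈ 178.29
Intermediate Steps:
(-85 + ((49 - 11) - 49))*(39/(((7 + 0)*(-3)))) = (-85 + (38 - 49))*(39/((7*(-3)))) = (-85 - 11)*(39/(-21)) = -3744*(-1)/21 = -96*(-13/7) = 1248/7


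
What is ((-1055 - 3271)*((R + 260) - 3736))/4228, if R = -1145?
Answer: 1427889/302 ≈ 4728.1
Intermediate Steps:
((-1055 - 3271)*((R + 260) - 3736))/4228 = ((-1055 - 3271)*((-1145 + 260) - 3736))/4228 = -4326*(-885 - 3736)*(1/4228) = -4326*(-4621)*(1/4228) = 19990446*(1/4228) = 1427889/302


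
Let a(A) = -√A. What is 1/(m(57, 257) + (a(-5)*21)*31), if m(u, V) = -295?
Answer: I/(-295*I + 651*√5) ≈ -0.00013372 + 0.00065986*I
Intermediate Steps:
1/(m(57, 257) + (a(-5)*21)*31) = 1/(-295 + (-√(-5)*21)*31) = 1/(-295 + (-I*√5*21)*31) = 1/(-295 - 21*I*√5*31) = 1/(-295 - 651*I*√5)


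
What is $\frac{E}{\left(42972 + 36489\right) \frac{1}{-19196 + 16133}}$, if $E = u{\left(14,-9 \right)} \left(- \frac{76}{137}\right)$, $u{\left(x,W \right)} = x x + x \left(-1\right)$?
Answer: $\frac{14122472}{3628719} \approx 3.8919$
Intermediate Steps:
$u{\left(x,W \right)} = x^{2} - x$
$E = - \frac{13832}{137}$ ($E = 14 \left(-1 + 14\right) \left(- \frac{76}{137}\right) = 14 \cdot 13 \left(\left(-76\right) \frac{1}{137}\right) = 182 \left(- \frac{76}{137}\right) = - \frac{13832}{137} \approx -100.96$)
$\frac{E}{\left(42972 + 36489\right) \frac{1}{-19196 + 16133}} = - \frac{13832}{137 \frac{42972 + 36489}{-19196 + 16133}} = - \frac{13832}{137 \frac{79461}{-3063}} = - \frac{13832}{137 \cdot 79461 \left(- \frac{1}{3063}\right)} = - \frac{13832}{137 \left(- \frac{26487}{1021}\right)} = \left(- \frac{13832}{137}\right) \left(- \frac{1021}{26487}\right) = \frac{14122472}{3628719}$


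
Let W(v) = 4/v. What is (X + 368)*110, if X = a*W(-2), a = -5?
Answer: 41580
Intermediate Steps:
X = 10 (X = -20/(-2) = -20*(-1)/2 = -5*(-2) = 10)
(X + 368)*110 = (10 + 368)*110 = 378*110 = 41580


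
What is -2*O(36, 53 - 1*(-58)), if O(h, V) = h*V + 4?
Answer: -8000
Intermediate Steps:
O(h, V) = 4 + V*h (O(h, V) = V*h + 4 = 4 + V*h)
-2*O(36, 53 - 1*(-58)) = -2*(4 + (53 - 1*(-58))*36) = -2*(4 + (53 + 58)*36) = -2*(4 + 111*36) = -2*(4 + 3996) = -2*4000 = -8000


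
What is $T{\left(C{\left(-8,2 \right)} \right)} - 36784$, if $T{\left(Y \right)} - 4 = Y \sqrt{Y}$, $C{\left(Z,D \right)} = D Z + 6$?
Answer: $-36780 - 10 i \sqrt{10} \approx -36780.0 - 31.623 i$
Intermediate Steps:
$C{\left(Z,D \right)} = 6 + D Z$
$T{\left(Y \right)} = 4 + Y^{\frac{3}{2}}$ ($T{\left(Y \right)} = 4 + Y \sqrt{Y} = 4 + Y^{\frac{3}{2}}$)
$T{\left(C{\left(-8,2 \right)} \right)} - 36784 = \left(4 + \left(6 + 2 \left(-8\right)\right)^{\frac{3}{2}}\right) - 36784 = \left(4 + \left(6 - 16\right)^{\frac{3}{2}}\right) - 36784 = \left(4 + \left(-10\right)^{\frac{3}{2}}\right) - 36784 = \left(4 - 10 i \sqrt{10}\right) - 36784 = -36780 - 10 i \sqrt{10}$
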